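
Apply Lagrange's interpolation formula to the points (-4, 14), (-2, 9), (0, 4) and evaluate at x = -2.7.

Lagrange interpolation formula:
P(x) = Σ yᵢ × Lᵢ(x)
where Lᵢ(x) = Π_{j≠i} (x - xⱼ)/(xᵢ - xⱼ)

L_0(-2.7) = (-2.7 - (-2))/(-4 - (-2)) × (-2.7 - 0)/(-4 - 0) = 0.236250
L_1(-2.7) = (-2.7 - (-4))/(-2 - (-4)) × (-2.7 - 0)/(-2 - 0) = 0.877500
L_2(-2.7) = (-2.7 - (-4))/(0 - (-4)) × (-2.7 - (-2))/(0 - (-2)) = -0.113750

P(-2.7) = 14×L_0(-2.7) + 9×L_1(-2.7) + 4×L_2(-2.7)
P(-2.7) = 10.750000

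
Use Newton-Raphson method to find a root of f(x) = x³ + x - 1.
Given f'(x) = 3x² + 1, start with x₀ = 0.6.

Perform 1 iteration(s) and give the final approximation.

f(x) = x³ + x - 1
f'(x) = 3x² + 1
x₀ = 0.6

Newton-Raphson formula: x_{n+1} = x_n - f(x_n)/f'(x_n)

Iteration 1:
  f(0.600000) = -0.184000
  f'(0.600000) = 2.080000
  x_1 = 0.600000 - (-0.184000)/2.080000 = 0.688462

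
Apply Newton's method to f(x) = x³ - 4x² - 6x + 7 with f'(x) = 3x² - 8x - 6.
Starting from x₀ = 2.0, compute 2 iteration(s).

f(x) = x³ - 4x² - 6x + 7
f'(x) = 3x² - 8x - 6
x₀ = 2.0

Newton-Raphson formula: x_{n+1} = x_n - f(x_n)/f'(x_n)

Iteration 1:
  f(2.000000) = -13.000000
  f'(2.000000) = -10.000000
  x_1 = 2.000000 - (-13.000000)/(-10.000000) = 0.700000
Iteration 2:
  f(0.700000) = 1.183000
  f'(0.700000) = -10.130000
  x_2 = 0.700000 - 1.183000/(-10.130000) = 0.816782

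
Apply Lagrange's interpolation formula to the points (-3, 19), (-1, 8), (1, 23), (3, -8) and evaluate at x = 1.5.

Lagrange interpolation formula:
P(x) = Σ yᵢ × Lᵢ(x)
where Lᵢ(x) = Π_{j≠i} (x - xⱼ)/(xᵢ - xⱼ)

L_0(1.5) = (1.5 - (-1))/(-3 - (-1)) × (1.5 - 1)/(-3 - 1) × (1.5 - 3)/(-3 - 3) = 0.039062
L_1(1.5) = (1.5 - (-3))/(-1 - (-3)) × (1.5 - 1)/(-1 - 1) × (1.5 - 3)/(-1 - 3) = -0.210938
L_2(1.5) = (1.5 - (-3))/(1 - (-3)) × (1.5 - (-1))/(1 - (-1)) × (1.5 - 3)/(1 - 3) = 1.054688
L_3(1.5) = (1.5 - (-3))/(3 - (-3)) × (1.5 - (-1))/(3 - (-1)) × (1.5 - 1)/(3 - 1) = 0.117188

P(1.5) = 19×L_0(1.5) + 8×L_1(1.5) + 23×L_2(1.5) + (-8)×L_3(1.5)
P(1.5) = 22.375000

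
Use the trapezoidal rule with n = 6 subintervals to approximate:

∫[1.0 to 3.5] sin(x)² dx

f(x) = sin(x)²
a = 1.0, b = 3.5, n = 6
h = (b - a)/n = 0.416667

Trapezoidal rule: (h/2)[f(x₀) + 2f(x₁) + 2f(x₂) + ... + f(xₙ)]

x_0 = 1.0000, f(x_0) = 0.708073, coefficient = 1
x_1 = 1.4167, f(x_1) = 0.976432, coefficient = 2
x_2 = 1.8333, f(x_2) = 0.932643, coefficient = 2
x_3 = 2.2500, f(x_3) = 0.605398, coefficient = 2
x_4 = 2.6667, f(x_4) = 0.209098, coefficient = 2
x_5 = 3.0833, f(x_5) = 0.003390, coefficient = 2
x_6 = 3.5000, f(x_6) = 0.123049, coefficient = 1

I ≈ (0.416667/2) × 6.285045 = 1.309384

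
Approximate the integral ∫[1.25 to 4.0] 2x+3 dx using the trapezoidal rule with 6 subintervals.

f(x) = 2x+3
a = 1.25, b = 4.0, n = 6
h = (b - a)/n = 0.458333

Trapezoidal rule: (h/2)[f(x₀) + 2f(x₁) + 2f(x₂) + ... + f(xₙ)]

x_0 = 1.2500, f(x_0) = 5.500000, coefficient = 1
x_1 = 1.7083, f(x_1) = 6.416667, coefficient = 2
x_2 = 2.1667, f(x_2) = 7.333333, coefficient = 2
x_3 = 2.6250, f(x_3) = 8.250000, coefficient = 2
x_4 = 3.0833, f(x_4) = 9.166667, coefficient = 2
x_5 = 3.5417, f(x_5) = 10.083333, coefficient = 2
x_6 = 4.0000, f(x_6) = 11.000000, coefficient = 1

I ≈ (0.458333/2) × 99.000000 = 22.687500
Exact value: 22.687500
Error: 0.000000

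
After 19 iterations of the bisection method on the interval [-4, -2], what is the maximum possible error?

Bisection error bound: |error| ≤ (b-a)/2^n
|error| ≤ (-2 - (-4))/2^19 = 2/2^19
|error| ≤ 0.0000038147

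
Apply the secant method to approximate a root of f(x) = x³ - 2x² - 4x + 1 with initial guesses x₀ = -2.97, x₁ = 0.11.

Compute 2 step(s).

f(x) = x³ - 2x² - 4x + 1
x₀ = -2.97, x₁ = 0.11

Secant formula: x_{n+1} = x_n - f(x_n)(x_n - x_{n-1})/(f(x_n) - f(x_{n-1}))

Iteration 1:
  f(-2.970000) = -30.959873
  f(0.110000) = 0.537131
  x_2 = 0.110000 - 0.537131×(0.110000 - (-2.970000))/(0.537131 - (-30.959873))
       = 0.057476
Iteration 2:
  f(0.110000) = 0.537131
  f(0.057476) = 0.763681
  x_3 = 0.057476 - 0.763681×(0.057476 - 0.110000)/(0.763681 - 0.537131)
       = 0.234531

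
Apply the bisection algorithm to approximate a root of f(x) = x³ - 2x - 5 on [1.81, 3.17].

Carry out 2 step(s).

f(x) = x³ - 2x - 5
Initial interval: [1.81, 3.17]

Iteration 1:
  c_1 = (1.810000 + 3.170000)/2 = 2.490000
  f(c_1) = f(2.490000) = 5.458249
  f(a) × f(c) < 0, new interval: [1.810000, 2.490000]
Iteration 2:
  c_2 = (1.810000 + 2.490000)/2 = 2.150000
  f(c_2) = f(2.150000) = 0.638375
  f(a) × f(c) < 0, new interval: [1.810000, 2.150000]

After 2 iteration(s), the approximation is c_2 = 2.150000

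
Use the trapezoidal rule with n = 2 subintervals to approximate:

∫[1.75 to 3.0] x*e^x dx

f(x) = x*e^x
a = 1.75, b = 3.0, n = 2
h = (b - a)/n = 0.625000

Trapezoidal rule: (h/2)[f(x₀) + 2f(x₁) + 2f(x₂) + ... + f(xₙ)]

x_0 = 1.7500, f(x_0) = 10.070555, coefficient = 1
x_1 = 2.3750, f(x_1) = 25.533656, coefficient = 2
x_2 = 3.0000, f(x_2) = 60.256611, coefficient = 1

I ≈ (0.625000/2) × 121.394478 = 37.935774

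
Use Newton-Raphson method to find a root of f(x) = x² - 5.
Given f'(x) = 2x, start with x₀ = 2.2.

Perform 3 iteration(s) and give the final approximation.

f(x) = x² - 5
f'(x) = 2x
x₀ = 2.2

Newton-Raphson formula: x_{n+1} = x_n - f(x_n)/f'(x_n)

Iteration 1:
  f(2.200000) = -0.160000
  f'(2.200000) = 4.400000
  x_1 = 2.200000 - (-0.160000)/4.400000 = 2.236364
Iteration 2:
  f(2.236364) = 0.001322
  f'(2.236364) = 4.472727
  x_2 = 2.236364 - 0.001322/4.472727 = 2.236068
Iteration 3:
  f(2.236068) = 0.000000
  f'(2.236068) = 4.472136
  x_3 = 2.236068 - 0.000000/4.472136 = 2.236068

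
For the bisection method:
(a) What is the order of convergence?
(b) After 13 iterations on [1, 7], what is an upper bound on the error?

(a) Bisection has linear (order 1) convergence; the error is halved each step.

(b) Error bound = (b-a)/2^n = (7 - 1)/2^{13}
    = 6/2^{13}

(a) 1 (linear); (b) error ≤ 7.32e-04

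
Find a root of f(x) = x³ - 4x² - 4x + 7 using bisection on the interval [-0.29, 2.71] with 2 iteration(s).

f(x) = x³ - 4x² - 4x + 7
Initial interval: [-0.29, 2.71]

Iteration 1:
  c_1 = (-0.290000 + 2.710000)/2 = 1.210000
  f(c_1) = f(1.210000) = -1.924839
  f(a) × f(c) < 0, new interval: [-0.290000, 1.210000]
Iteration 2:
  c_2 = (-0.290000 + 1.210000)/2 = 0.460000
  f(c_2) = f(0.460000) = 4.410936
  f(a) × f(c) ≥ 0, new interval: [0.460000, 1.210000]

After 2 iteration(s), the approximation is c_2 = 0.460000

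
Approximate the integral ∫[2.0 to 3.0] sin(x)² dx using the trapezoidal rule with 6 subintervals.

f(x) = sin(x)²
a = 2.0, b = 3.0, n = 6
h = (b - a)/n = 0.166667

Trapezoidal rule: (h/2)[f(x₀) + 2f(x₁) + 2f(x₂) + ... + f(xₙ)]

x_0 = 2.0000, f(x_0) = 0.826822, coefficient = 1
x_1 = 2.1667, f(x_1) = 0.685022, coefficient = 2
x_2 = 2.3333, f(x_2) = 0.522853, coefficient = 2
x_3 = 2.5000, f(x_3) = 0.358169, coefficient = 2
x_4 = 2.6667, f(x_4) = 0.209098, coefficient = 2
x_5 = 2.8333, f(x_5) = 0.092052, coefficient = 2
x_6 = 3.0000, f(x_6) = 0.019915, coefficient = 1

I ≈ (0.166667/2) × 4.581124 = 0.381760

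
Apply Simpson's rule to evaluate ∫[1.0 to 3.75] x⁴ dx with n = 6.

f(x) = x⁴
a = 1.0, b = 3.75, n = 6
h = (b - a)/n = 0.458333

Simpson's rule: (h/3)[f(x₀) + 4f(x₁) + 2f(x₂) + ... + f(xₙ)]

x_0 = 1.0000, f(x_0) = 1.000000, coefficient = 1
x_1 = 1.4583, f(x_1) = 4.523006, coefficient = 4
x_2 = 1.9167, f(x_2) = 13.495419, coefficient = 2
x_3 = 2.3750, f(x_3) = 31.816650, coefficient = 4
x_4 = 2.8333, f(x_4) = 64.445216, coefficient = 2
x_5 = 3.2917, f(x_5) = 117.398730, coefficient = 4
x_6 = 3.7500, f(x_6) = 197.753906, coefficient = 1

I ≈ (0.458333/3) × 969.588723 = 148.131610
Exact value: 148.115430
Error: 0.016181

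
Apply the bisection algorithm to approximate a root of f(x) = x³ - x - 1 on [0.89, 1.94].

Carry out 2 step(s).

f(x) = x³ - x - 1
Initial interval: [0.89, 1.94]

Iteration 1:
  c_1 = (0.890000 + 1.940000)/2 = 1.415000
  f(c_1) = f(1.415000) = 0.418148
  f(a) × f(c) < 0, new interval: [0.890000, 1.415000]
Iteration 2:
  c_2 = (0.890000 + 1.415000)/2 = 1.152500
  f(c_2) = f(1.152500) = -0.621685
  f(a) × f(c) ≥ 0, new interval: [1.152500, 1.415000]

After 2 iteration(s), the approximation is c_2 = 1.152500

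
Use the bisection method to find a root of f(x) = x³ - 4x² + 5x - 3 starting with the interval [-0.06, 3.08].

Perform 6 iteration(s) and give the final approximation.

f(x) = x³ - 4x² + 5x - 3
Initial interval: [-0.06, 3.08]

Iteration 1:
  c_1 = (-0.060000 + 3.080000)/2 = 1.510000
  f(c_1) = f(1.510000) = -1.127449
  f(a) × f(c) ≥ 0, new interval: [1.510000, 3.080000]
Iteration 2:
  c_2 = (1.510000 + 3.080000)/2 = 2.295000
  f(c_2) = f(2.295000) = -0.505278
  f(a) × f(c) ≥ 0, new interval: [2.295000, 3.080000]
Iteration 3:
  c_3 = (2.295000 + 3.080000)/2 = 2.687500
  f(c_3) = f(2.687500) = 0.957764
  f(a) × f(c) < 0, new interval: [2.295000, 2.687500]
Iteration 4:
  c_4 = (2.295000 + 2.687500)/2 = 2.491250
  f(c_4) = f(2.491250) = 0.092455
  f(a) × f(c) < 0, new interval: [2.295000, 2.491250]
Iteration 5:
  c_5 = (2.295000 + 2.491250)/2 = 2.393125
  f(c_5) = f(2.393125) = -0.237024
  f(a) × f(c) ≥ 0, new interval: [2.393125, 2.491250]
Iteration 6:
  c_6 = (2.393125 + 2.491250)/2 = 2.442188
  f(c_6) = f(2.442188) = -0.080292
  f(a) × f(c) ≥ 0, new interval: [2.442188, 2.491250]

After 6 iteration(s), the approximation is c_6 = 2.442188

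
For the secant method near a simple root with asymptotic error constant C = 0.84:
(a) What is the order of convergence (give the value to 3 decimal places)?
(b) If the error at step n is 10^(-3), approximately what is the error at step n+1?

(a) Secant method has superlinear convergence with order φ = (1+√5)/2 ≈ 1.618.
    This means |e_{n+1}| ≈ C|e_n|^1.618.

(b) With |e_n| = 10^(-3) and C = 0.84:
    |e_{n+1}| ≈ 0.84 × (10^(-3))^1.618 = 0.84 × 10^(-4.85)

(a) ≈ 1.618 (golden ratio); (b) |e_{n+1}| ≈ 1.175e-05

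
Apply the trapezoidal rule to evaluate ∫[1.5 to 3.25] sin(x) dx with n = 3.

f(x) = sin(x)
a = 1.5, b = 3.25, n = 3
h = (b - a)/n = 0.583333

Trapezoidal rule: (h/2)[f(x₀) + 2f(x₁) + 2f(x₂) + ... + f(xₙ)]

x_0 = 1.5000, f(x_0) = 0.997495, coefficient = 1
x_1 = 2.0833, f(x_1) = 0.871503, coefficient = 2
x_2 = 2.6667, f(x_2) = 0.457273, coefficient = 2
x_3 = 3.2500, f(x_3) = -0.108195, coefficient = 1

I ≈ (0.583333/2) × 3.546851 = 1.034498
Exact value: 1.064867
Error: 0.030369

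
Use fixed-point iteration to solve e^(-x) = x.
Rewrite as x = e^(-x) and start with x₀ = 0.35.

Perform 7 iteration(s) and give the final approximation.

Equation: e^(-x) = x
Fixed-point form: x = e^(-x)
x₀ = 0.35

x_1 = g(0.350000) = 0.704688
x_2 = g(0.704688) = 0.494263
x_3 = g(0.494263) = 0.610020
x_4 = g(0.610020) = 0.543340
x_5 = g(0.543340) = 0.580805
x_6 = g(0.580805) = 0.559448
x_7 = g(0.559448) = 0.571525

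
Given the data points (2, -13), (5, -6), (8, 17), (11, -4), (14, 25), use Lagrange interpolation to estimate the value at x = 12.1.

Lagrange interpolation formula:
P(x) = Σ yᵢ × Lᵢ(x)
where Lᵢ(x) = Π_{j≠i} (x - xⱼ)/(xᵢ - xⱼ)

L_0(12.1) = (12.1 - 5)/(2 - 5) × (12.1 - 8)/(2 - 8) × (12.1 - 11)/(2 - 11) × (12.1 - 14)/(2 - 14) = -0.031296
L_1(12.1) = (12.1 - 2)/(5 - 2) × (12.1 - 8)/(5 - 8) × (12.1 - 11)/(5 - 11) × (12.1 - 14)/(5 - 14) = 0.178080
L_2(12.1) = (12.1 - 2)/(8 - 2) × (12.1 - 5)/(8 - 5) × (12.1 - 11)/(8 - 11) × (12.1 - 14)/(8 - 14) = -0.462574
L_3(12.1) = (12.1 - 2)/(11 - 2) × (12.1 - 5)/(11 - 5) × (12.1 - 8)/(11 - 8) × (12.1 - 14)/(11 - 14) = 1.149426
L_4(12.1) = (12.1 - 2)/(14 - 2) × (12.1 - 5)/(14 - 5) × (12.1 - 8)/(14 - 8) × (12.1 - 11)/(14 - 11) = 0.166364

P(12.1) = (-13)×L_0(12.1) + (-6)×L_1(12.1) + 17×L_2(12.1) + (-4)×L_3(12.1) + 25×L_4(12.1)
P(12.1) = -8.963980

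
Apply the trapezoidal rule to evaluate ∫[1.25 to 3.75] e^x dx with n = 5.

f(x) = e^x
a = 1.25, b = 3.75, n = 5
h = (b - a)/n = 0.500000

Trapezoidal rule: (h/2)[f(x₀) + 2f(x₁) + 2f(x₂) + ... + f(xₙ)]

x_0 = 1.2500, f(x_0) = 3.490343, coefficient = 1
x_1 = 1.7500, f(x_1) = 5.754603, coefficient = 2
x_2 = 2.2500, f(x_2) = 9.487736, coefficient = 2
x_3 = 2.7500, f(x_3) = 15.642632, coefficient = 2
x_4 = 3.2500, f(x_4) = 25.790340, coefficient = 2
x_5 = 3.7500, f(x_5) = 42.521082, coefficient = 1

I ≈ (0.500000/2) × 159.362046 = 39.840511
Exact value: 39.030739
Error: 0.809772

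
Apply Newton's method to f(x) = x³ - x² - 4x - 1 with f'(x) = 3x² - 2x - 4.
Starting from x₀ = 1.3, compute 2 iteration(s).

f(x) = x³ - x² - 4x - 1
f'(x) = 3x² - 2x - 4
x₀ = 1.3

Newton-Raphson formula: x_{n+1} = x_n - f(x_n)/f'(x_n)

Iteration 1:
  f(1.300000) = -5.693000
  f'(1.300000) = -1.530000
  x_1 = 1.300000 - (-5.693000)/(-1.530000) = -2.420915
Iteration 2:
  f(-2.420915) = -11.365740
  f'(-2.420915) = 18.424319
  x_2 = -2.420915 - (-11.365740)/18.424319 = -1.804027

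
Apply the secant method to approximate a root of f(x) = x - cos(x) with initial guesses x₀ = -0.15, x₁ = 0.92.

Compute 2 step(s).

f(x) = x - cos(x)
x₀ = -0.15, x₁ = 0.92

Secant formula: x_{n+1} = x_n - f(x_n)(x_n - x_{n-1})/(f(x_n) - f(x_{n-1}))

Iteration 1:
  f(-0.150000) = -1.138771
  f(0.920000) = 0.314180
  x_2 = 0.920000 - 0.314180×(0.920000 - (-0.150000))/(0.314180 - (-1.138771))
       = 0.688628
Iteration 2:
  f(0.920000) = 0.314180
  f(0.688628) = -0.083491
  x_3 = 0.688628 - (-0.083491)×(0.688628 - 0.920000)/(-0.083491 - 0.314180)
       = 0.737204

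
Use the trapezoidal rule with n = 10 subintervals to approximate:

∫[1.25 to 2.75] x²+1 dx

f(x) = x²+1
a = 1.25, b = 2.75, n = 10
h = (b - a)/n = 0.150000

Trapezoidal rule: (h/2)[f(x₀) + 2f(x₁) + 2f(x₂) + ... + f(xₙ)]

x_0 = 1.2500, f(x_0) = 2.562500, coefficient = 1
x_1 = 1.4000, f(x_1) = 2.960000, coefficient = 2
x_2 = 1.5500, f(x_2) = 3.402500, coefficient = 2
x_3 = 1.7000, f(x_3) = 3.890000, coefficient = 2
x_4 = 1.8500, f(x_4) = 4.422500, coefficient = 2
x_5 = 2.0000, f(x_5) = 5.000000, coefficient = 2
x_6 = 2.1500, f(x_6) = 5.622500, coefficient = 2
x_7 = 2.3000, f(x_7) = 6.290000, coefficient = 2
x_8 = 2.4500, f(x_8) = 7.002500, coefficient = 2
x_9 = 2.6000, f(x_9) = 7.760000, coefficient = 2
x_10 = 2.7500, f(x_10) = 8.562500, coefficient = 1

I ≈ (0.150000/2) × 103.825000 = 7.786875
Exact value: 7.781250
Error: 0.005625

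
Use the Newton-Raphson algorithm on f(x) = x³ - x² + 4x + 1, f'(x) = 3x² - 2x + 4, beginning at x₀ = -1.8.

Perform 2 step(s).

f(x) = x³ - x² + 4x + 1
f'(x) = 3x² - 2x + 4
x₀ = -1.8

Newton-Raphson formula: x_{n+1} = x_n - f(x_n)/f'(x_n)

Iteration 1:
  f(-1.800000) = -15.272000
  f'(-1.800000) = 17.320000
  x_1 = -1.800000 - (-15.272000)/17.320000 = -0.918245
Iteration 2:
  f(-0.918245) = -4.290392
  f'(-0.918245) = 8.366010
  x_2 = -0.918245 - (-4.290392)/8.366010 = -0.405409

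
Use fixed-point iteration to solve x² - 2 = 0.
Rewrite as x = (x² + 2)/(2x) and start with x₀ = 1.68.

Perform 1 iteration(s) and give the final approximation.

Equation: x² - 2 = 0
Fixed-point form: x = (x² + 2)/(2x)
x₀ = 1.68

x_1 = g(1.680000) = 1.435238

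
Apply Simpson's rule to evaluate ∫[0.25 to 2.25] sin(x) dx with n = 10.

f(x) = sin(x)
a = 0.25, b = 2.25, n = 10
h = (b - a)/n = 0.200000

Simpson's rule: (h/3)[f(x₀) + 4f(x₁) + 2f(x₂) + ... + f(xₙ)]

x_0 = 0.2500, f(x_0) = 0.247404, coefficient = 1
x_1 = 0.4500, f(x_1) = 0.434966, coefficient = 4
x_2 = 0.6500, f(x_2) = 0.605186, coefficient = 2
x_3 = 0.8500, f(x_3) = 0.751280, coefficient = 4
x_4 = 1.0500, f(x_4) = 0.867423, coefficient = 2
x_5 = 1.2500, f(x_5) = 0.948985, coefficient = 4
x_6 = 1.4500, f(x_6) = 0.992713, coefficient = 2
x_7 = 1.6500, f(x_7) = 0.996865, coefficient = 4
x_8 = 1.8500, f(x_8) = 0.961275, coefficient = 2
x_9 = 2.0500, f(x_9) = 0.887362, coefficient = 4
x_10 = 2.2500, f(x_10) = 0.778073, coefficient = 1

I ≈ (0.200000/3) × 23.956505 = 1.597100
Exact value: 1.597086
Error: 0.000014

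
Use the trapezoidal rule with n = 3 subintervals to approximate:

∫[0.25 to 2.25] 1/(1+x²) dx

f(x) = 1/(1+x²)
a = 0.25, b = 2.25, n = 3
h = (b - a)/n = 0.666667

Trapezoidal rule: (h/2)[f(x₀) + 2f(x₁) + 2f(x₂) + ... + f(xₙ)]

x_0 = 0.2500, f(x_0) = 0.941176, coefficient = 1
x_1 = 0.9167, f(x_1) = 0.543396, coefficient = 2
x_2 = 1.5833, f(x_2) = 0.285149, coefficient = 2
x_3 = 2.2500, f(x_3) = 0.164948, coefficient = 1

I ≈ (0.666667/2) × 2.763214 = 0.921071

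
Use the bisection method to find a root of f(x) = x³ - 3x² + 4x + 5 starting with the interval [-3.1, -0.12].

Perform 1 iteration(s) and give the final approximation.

f(x) = x³ - 3x² + 4x + 5
Initial interval: [-3.1, -0.12]

Iteration 1:
  c_1 = (-3.100000 + (-0.120000))/2 = -1.610000
  f(c_1) = f(-1.610000) = -13.389581
  f(a) × f(c) ≥ 0, new interval: [-1.610000, -0.120000]

After 1 iteration(s), the approximation is c_1 = -1.610000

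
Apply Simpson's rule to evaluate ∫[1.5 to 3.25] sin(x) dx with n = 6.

f(x) = sin(x)
a = 1.5, b = 3.25, n = 6
h = (b - a)/n = 0.291667

Simpson's rule: (h/3)[f(x₀) + 4f(x₁) + 2f(x₂) + ... + f(xₙ)]

x_0 = 1.5000, f(x_0) = 0.997495, coefficient = 1
x_1 = 1.7917, f(x_1) = 0.975707, coefficient = 4
x_2 = 2.0833, f(x_2) = 0.871503, coefficient = 2
x_3 = 2.3750, f(x_3) = 0.693685, coefficient = 4
x_4 = 2.6667, f(x_4) = 0.457273, coefficient = 2
x_5 = 2.9583, f(x_5) = 0.182235, coefficient = 4
x_6 = 3.2500, f(x_6) = -0.108195, coefficient = 1

I ≈ (0.291667/3) × 10.953361 = 1.064910
Exact value: 1.064867
Error: 0.000043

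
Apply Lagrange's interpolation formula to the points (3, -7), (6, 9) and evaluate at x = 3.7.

Lagrange interpolation formula:
P(x) = Σ yᵢ × Lᵢ(x)
where Lᵢ(x) = Π_{j≠i} (x - xⱼ)/(xᵢ - xⱼ)

L_0(3.7) = (3.7 - 6)/(3 - 6) = 0.766667
L_1(3.7) = (3.7 - 3)/(6 - 3) = 0.233333

P(3.7) = (-7)×L_0(3.7) + 9×L_1(3.7)
P(3.7) = -3.266667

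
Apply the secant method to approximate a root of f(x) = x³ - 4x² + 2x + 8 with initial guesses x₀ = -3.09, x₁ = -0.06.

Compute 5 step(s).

f(x) = x³ - 4x² + 2x + 8
x₀ = -3.09, x₁ = -0.06

Secant formula: x_{n+1} = x_n - f(x_n)(x_n - x_{n-1})/(f(x_n) - f(x_{n-1}))

Iteration 1:
  f(-3.090000) = -65.876029
  f(-0.060000) = 7.865384
  x_2 = -0.060000 - 7.865384×(-0.060000 - (-3.090000))/(7.865384 - (-65.876029))
       = -0.383185
Iteration 2:
  f(-0.060000) = 7.865384
  f(-0.383185) = 6.590044
  x_3 = -0.383185 - 6.590044×(-0.383185 - (-0.060000))/(6.590044 - 7.865384)
       = -2.053173
Iteration 3:
  f(-0.383185) = 6.590044
  f(-2.053173) = -21.623625
  x_4 = -2.053173 - (-21.623625)×(-2.053173 - (-0.383185))/(-21.623625 - 6.590044)
       = -0.773255
Iteration 4:
  f(-2.053173) = -21.623625
  f(-0.773255) = 3.599453
  x_5 = -0.773255 - 3.599453×(-0.773255 - (-2.053173))/(3.599453 - (-21.623625))
       = -0.955905
Iteration 5:
  f(-0.773255) = 3.599453
  f(-0.955905) = 1.559709
  x_6 = -0.955905 - 1.559709×(-0.955905 - (-0.773255))/(1.559709 - 3.599453)
       = -1.095570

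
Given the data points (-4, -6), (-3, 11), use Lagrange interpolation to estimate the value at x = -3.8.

Lagrange interpolation formula:
P(x) = Σ yᵢ × Lᵢ(x)
where Lᵢ(x) = Π_{j≠i} (x - xⱼ)/(xᵢ - xⱼ)

L_0(-3.8) = (-3.8 - (-3))/(-4 - (-3)) = 0.800000
L_1(-3.8) = (-3.8 - (-4))/(-3 - (-4)) = 0.200000

P(-3.8) = (-6)×L_0(-3.8) + 11×L_1(-3.8)
P(-3.8) = -2.600000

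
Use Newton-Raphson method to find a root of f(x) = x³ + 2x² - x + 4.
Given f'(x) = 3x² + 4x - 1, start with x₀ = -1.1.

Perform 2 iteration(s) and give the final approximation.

f(x) = x³ + 2x² - x + 4
f'(x) = 3x² + 4x - 1
x₀ = -1.1

Newton-Raphson formula: x_{n+1} = x_n - f(x_n)/f'(x_n)

Iteration 1:
  f(-1.100000) = 6.189000
  f'(-1.100000) = -1.770000
  x_1 = -1.100000 - 6.189000/(-1.770000) = 2.396610
Iteration 2:
  f(2.396610) = 26.856377
  f'(2.396610) = 25.817662
  x_2 = 2.396610 - 26.856377/25.817662 = 1.356377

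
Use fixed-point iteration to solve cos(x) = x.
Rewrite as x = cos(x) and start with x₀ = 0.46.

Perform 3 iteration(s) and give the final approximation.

Equation: cos(x) = x
Fixed-point form: x = cos(x)
x₀ = 0.46

x_1 = g(0.460000) = 0.896052
x_2 = g(0.896052) = 0.624697
x_3 = g(0.624697) = 0.811140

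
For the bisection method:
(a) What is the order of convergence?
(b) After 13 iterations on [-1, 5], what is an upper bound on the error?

(a) Bisection has linear (order 1) convergence; the error is halved each step.

(b) Error bound = (b-a)/2^n = (5 - (-1))/2^{13}
    = 6/2^{13}

(a) 1 (linear); (b) error ≤ 7.32e-04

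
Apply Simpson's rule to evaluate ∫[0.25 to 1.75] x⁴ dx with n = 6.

f(x) = x⁴
a = 0.25, b = 1.75, n = 6
h = (b - a)/n = 0.250000

Simpson's rule: (h/3)[f(x₀) + 4f(x₁) + 2f(x₂) + ... + f(xₙ)]

x_0 = 0.2500, f(x_0) = 0.003906, coefficient = 1
x_1 = 0.5000, f(x_1) = 0.062500, coefficient = 4
x_2 = 0.7500, f(x_2) = 0.316406, coefficient = 2
x_3 = 1.0000, f(x_3) = 1.000000, coefficient = 4
x_4 = 1.2500, f(x_4) = 2.441406, coefficient = 2
x_5 = 1.5000, f(x_5) = 5.062500, coefficient = 4
x_6 = 1.7500, f(x_6) = 9.378906, coefficient = 1

I ≈ (0.250000/3) × 39.398438 = 3.283203
Exact value: 3.282422
Error: 0.000781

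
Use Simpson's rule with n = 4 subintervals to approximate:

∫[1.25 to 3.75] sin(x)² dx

f(x) = sin(x)²
a = 1.25, b = 3.75, n = 4
h = (b - a)/n = 0.625000

Simpson's rule: (h/3)[f(x₀) + 4f(x₁) + 2f(x₂) + ... + f(xₙ)]

x_0 = 1.2500, f(x_0) = 0.900572, coefficient = 1
x_1 = 1.8750, f(x_1) = 0.910280, coefficient = 4
x_2 = 2.5000, f(x_2) = 0.358169, coefficient = 2
x_3 = 3.1250, f(x_3) = 0.000275, coefficient = 4
x_4 = 3.7500, f(x_4) = 0.326682, coefficient = 1

I ≈ (0.625000/3) × 5.585812 = 1.163711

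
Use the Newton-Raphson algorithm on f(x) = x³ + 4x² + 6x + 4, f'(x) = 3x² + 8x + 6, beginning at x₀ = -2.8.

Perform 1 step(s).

f(x) = x³ + 4x² + 6x + 4
f'(x) = 3x² + 8x + 6
x₀ = -2.8

Newton-Raphson formula: x_{n+1} = x_n - f(x_n)/f'(x_n)

Iteration 1:
  f(-2.800000) = -3.392000
  f'(-2.800000) = 7.120000
  x_1 = -2.800000 - (-3.392000)/7.120000 = -2.323596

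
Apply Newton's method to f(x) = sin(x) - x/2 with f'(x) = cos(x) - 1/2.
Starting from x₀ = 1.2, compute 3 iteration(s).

f(x) = sin(x) - x/2
f'(x) = cos(x) - 1/2
x₀ = 1.2

Newton-Raphson formula: x_{n+1} = x_n - f(x_n)/f'(x_n)

Iteration 1:
  f(1.200000) = 0.332039
  f'(1.200000) = -0.137642
  x_1 = 1.200000 - 0.332039/(-0.137642) = 3.612334
Iteration 2:
  f(3.612334) = -2.259714
  f'(3.612334) = -1.391232
  x_2 = 3.612334 - (-2.259714)/(-1.391232) = 1.988080
Iteration 3:
  f(1.988080) = -0.079847
  f'(1.988080) = -0.905279
  x_3 = 1.988080 - (-0.079847)/(-0.905279) = 1.899879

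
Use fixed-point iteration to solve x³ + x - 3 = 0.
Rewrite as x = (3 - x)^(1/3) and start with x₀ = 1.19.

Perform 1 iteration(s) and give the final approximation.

Equation: x³ + x - 3 = 0
Fixed-point form: x = (3 - x)^(1/3)
x₀ = 1.19

x_1 = g(1.190000) = 1.218689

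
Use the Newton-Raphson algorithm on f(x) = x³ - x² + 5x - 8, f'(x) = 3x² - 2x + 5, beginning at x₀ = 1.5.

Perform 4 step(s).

f(x) = x³ - x² + 5x - 8
f'(x) = 3x² - 2x + 5
x₀ = 1.5

Newton-Raphson formula: x_{n+1} = x_n - f(x_n)/f'(x_n)

Iteration 1:
  f(1.500000) = 0.625000
  f'(1.500000) = 8.750000
  x_1 = 1.500000 - 0.625000/8.750000 = 1.428571
Iteration 2:
  f(1.428571) = 0.017493
  f'(1.428571) = 8.265306
  x_2 = 1.428571 - 0.017493/8.265306 = 1.426455
Iteration 3:
  f(1.426455) = 0.000015
  f'(1.426455) = 8.251412
  x_3 = 1.426455 - 0.000015/8.251412 = 1.426453
Iteration 4:
  f(1.426453) = 0.000000
  f'(1.426453) = 8.251400
  x_4 = 1.426453 - 0.000000/8.251400 = 1.426453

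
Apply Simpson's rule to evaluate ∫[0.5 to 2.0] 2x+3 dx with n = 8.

f(x) = 2x+3
a = 0.5, b = 2.0, n = 8
h = (b - a)/n = 0.187500

Simpson's rule: (h/3)[f(x₀) + 4f(x₁) + 2f(x₂) + ... + f(xₙ)]

x_0 = 0.5000, f(x_0) = 4.000000, coefficient = 1
x_1 = 0.6875, f(x_1) = 4.375000, coefficient = 4
x_2 = 0.8750, f(x_2) = 4.750000, coefficient = 2
x_3 = 1.0625, f(x_3) = 5.125000, coefficient = 4
x_4 = 1.2500, f(x_4) = 5.500000, coefficient = 2
x_5 = 1.4375, f(x_5) = 5.875000, coefficient = 4
x_6 = 1.6250, f(x_6) = 6.250000, coefficient = 2
x_7 = 1.8125, f(x_7) = 6.625000, coefficient = 4
x_8 = 2.0000, f(x_8) = 7.000000, coefficient = 1

I ≈ (0.187500/3) × 132.000000 = 8.250000
Exact value: 8.250000
Error: 0.000000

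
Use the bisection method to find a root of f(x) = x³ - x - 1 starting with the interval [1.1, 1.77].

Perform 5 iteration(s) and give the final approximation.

f(x) = x³ - x - 1
Initial interval: [1.1, 1.77]

Iteration 1:
  c_1 = (1.100000 + 1.770000)/2 = 1.435000
  f(c_1) = f(1.435000) = 0.519988
  f(a) × f(c) < 0, new interval: [1.100000, 1.435000]
Iteration 2:
  c_2 = (1.100000 + 1.435000)/2 = 1.267500
  f(c_2) = f(1.267500) = -0.231190
  f(a) × f(c) ≥ 0, new interval: [1.267500, 1.435000]
Iteration 3:
  c_3 = (1.267500 + 1.435000)/2 = 1.351250
  f(c_3) = f(1.351250) = 0.115966
  f(a) × f(c) < 0, new interval: [1.267500, 1.351250]
Iteration 4:
  c_4 = (1.267500 + 1.351250)/2 = 1.309375
  f(c_4) = f(1.309375) = -0.064500
  f(a) × f(c) ≥ 0, new interval: [1.309375, 1.351250]
Iteration 5:
  c_5 = (1.309375 + 1.351250)/2 = 1.330313
  f(c_5) = f(1.330313) = 0.023983
  f(a) × f(c) < 0, new interval: [1.309375, 1.330313]

After 5 iteration(s), the approximation is c_5 = 1.330313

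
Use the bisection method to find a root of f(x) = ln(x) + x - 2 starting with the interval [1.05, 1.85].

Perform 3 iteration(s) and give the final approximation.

f(x) = ln(x) + x - 2
Initial interval: [1.05, 1.85]

Iteration 1:
  c_1 = (1.050000 + 1.850000)/2 = 1.450000
  f(c_1) = f(1.450000) = -0.178436
  f(a) × f(c) ≥ 0, new interval: [1.450000, 1.850000]
Iteration 2:
  c_2 = (1.450000 + 1.850000)/2 = 1.650000
  f(c_2) = f(1.650000) = 0.150775
  f(a) × f(c) < 0, new interval: [1.450000, 1.650000]
Iteration 3:
  c_3 = (1.450000 + 1.650000)/2 = 1.550000
  f(c_3) = f(1.550000) = -0.011745
  f(a) × f(c) ≥ 0, new interval: [1.550000, 1.650000]

After 3 iteration(s), the approximation is c_3 = 1.550000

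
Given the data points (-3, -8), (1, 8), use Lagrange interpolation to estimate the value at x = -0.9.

Lagrange interpolation formula:
P(x) = Σ yᵢ × Lᵢ(x)
where Lᵢ(x) = Π_{j≠i} (x - xⱼ)/(xᵢ - xⱼ)

L_0(-0.9) = (-0.9 - 1)/(-3 - 1) = 0.475000
L_1(-0.9) = (-0.9 - (-3))/(1 - (-3)) = 0.525000

P(-0.9) = (-8)×L_0(-0.9) + 8×L_1(-0.9)
P(-0.9) = 0.400000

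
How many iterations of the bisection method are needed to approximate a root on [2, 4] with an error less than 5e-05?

We need (b-a)/2^n ≤ 5e-05
(4 - 2)/2^n ≤ 5e-05
2/2^n ≤ 5e-05
2^n ≥ 40000
n ≥ log₂(40000) = 15.29
n ≥ 16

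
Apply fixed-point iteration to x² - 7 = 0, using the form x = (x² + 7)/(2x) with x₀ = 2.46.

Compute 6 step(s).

Equation: x² - 7 = 0
Fixed-point form: x = (x² + 7)/(2x)
x₀ = 2.46

x_1 = g(2.460000) = 2.652764
x_2 = g(2.652764) = 2.645761
x_3 = g(2.645761) = 2.645751
x_4 = g(2.645751) = 2.645751
x_5 = g(2.645751) = 2.645751
x_6 = g(2.645751) = 2.645751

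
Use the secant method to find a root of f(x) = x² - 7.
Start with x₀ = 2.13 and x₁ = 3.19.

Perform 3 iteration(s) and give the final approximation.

f(x) = x² - 7
x₀ = 2.13, x₁ = 3.19

Secant formula: x_{n+1} = x_n - f(x_n)(x_n - x_{n-1})/(f(x_n) - f(x_{n-1}))

Iteration 1:
  f(2.130000) = -2.463100
  f(3.190000) = 3.176100
  x_2 = 3.190000 - 3.176100×(3.190000 - 2.130000)/(3.176100 - (-2.463100))
       = 2.592989
Iteration 2:
  f(3.190000) = 3.176100
  f(2.592989) = -0.276409
  x_3 = 2.592989 - (-0.276409)×(2.592989 - 3.190000)/(-0.276409 - 3.176100)
       = 2.640786
Iteration 3:
  f(2.592989) = -0.276409
  f(2.640786) = -0.026251
  x_4 = 2.640786 - (-0.026251)×(2.640786 - 2.592989)/(-0.026251 - (-0.276409))
       = 2.645801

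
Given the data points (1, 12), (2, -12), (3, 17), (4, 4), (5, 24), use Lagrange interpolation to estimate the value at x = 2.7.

Lagrange interpolation formula:
P(x) = Σ yᵢ × Lᵢ(x)
where Lᵢ(x) = Π_{j≠i} (x - xⱼ)/(xᵢ - xⱼ)

L_0(2.7) = (2.7 - 2)/(1 - 2) × (2.7 - 3)/(1 - 3) × (2.7 - 4)/(1 - 4) × (2.7 - 5)/(1 - 5) = -0.026162
L_1(2.7) = (2.7 - 1)/(2 - 1) × (2.7 - 3)/(2 - 3) × (2.7 - 4)/(2 - 4) × (2.7 - 5)/(2 - 5) = 0.254150
L_2(2.7) = (2.7 - 1)/(3 - 1) × (2.7 - 2)/(3 - 2) × (2.7 - 4)/(3 - 4) × (2.7 - 5)/(3 - 5) = 0.889525
L_3(2.7) = (2.7 - 1)/(4 - 1) × (2.7 - 2)/(4 - 2) × (2.7 - 3)/(4 - 3) × (2.7 - 5)/(4 - 5) = -0.136850
L_4(2.7) = (2.7 - 1)/(5 - 1) × (2.7 - 2)/(5 - 2) × (2.7 - 3)/(5 - 3) × (2.7 - 4)/(5 - 4) = 0.019337

P(2.7) = 12×L_0(2.7) + (-12)×L_1(2.7) + 17×L_2(2.7) + 4×L_3(2.7) + 24×L_4(2.7)
P(2.7) = 11.674875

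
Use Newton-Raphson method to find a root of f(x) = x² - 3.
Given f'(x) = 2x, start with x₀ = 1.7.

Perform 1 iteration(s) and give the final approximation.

f(x) = x² - 3
f'(x) = 2x
x₀ = 1.7

Newton-Raphson formula: x_{n+1} = x_n - f(x_n)/f'(x_n)

Iteration 1:
  f(1.700000) = -0.110000
  f'(1.700000) = 3.400000
  x_1 = 1.700000 - (-0.110000)/3.400000 = 1.732353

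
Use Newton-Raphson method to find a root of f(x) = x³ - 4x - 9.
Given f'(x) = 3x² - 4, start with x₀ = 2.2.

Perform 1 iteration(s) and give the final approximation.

f(x) = x³ - 4x - 9
f'(x) = 3x² - 4
x₀ = 2.2

Newton-Raphson formula: x_{n+1} = x_n - f(x_n)/f'(x_n)

Iteration 1:
  f(2.200000) = -7.152000
  f'(2.200000) = 10.520000
  x_1 = 2.200000 - (-7.152000)/10.520000 = 2.879848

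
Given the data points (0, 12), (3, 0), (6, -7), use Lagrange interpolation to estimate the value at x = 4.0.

Lagrange interpolation formula:
P(x) = Σ yᵢ × Lᵢ(x)
where Lᵢ(x) = Π_{j≠i} (x - xⱼ)/(xᵢ - xⱼ)

L_0(4.0) = (4.0 - 3)/(0 - 3) × (4.0 - 6)/(0 - 6) = -0.111111
L_1(4.0) = (4.0 - 0)/(3 - 0) × (4.0 - 6)/(3 - 6) = 0.888889
L_2(4.0) = (4.0 - 0)/(6 - 0) × (4.0 - 3)/(6 - 3) = 0.222222

P(4.0) = 12×L_0(4.0) + 0×L_1(4.0) + (-7)×L_2(4.0)
P(4.0) = -2.888889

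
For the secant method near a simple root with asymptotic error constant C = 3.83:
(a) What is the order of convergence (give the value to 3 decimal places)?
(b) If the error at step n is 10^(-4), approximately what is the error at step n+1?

(a) Secant method has superlinear convergence with order φ = (1+√5)/2 ≈ 1.618.
    This means |e_{n+1}| ≈ C|e_n|^1.618.

(b) With |e_n| = 10^(-4) and C = 3.83:
    |e_{n+1}| ≈ 3.83 × (10^(-4))^1.618 = 3.83 × 10^(-6.47)

(a) ≈ 1.618 (golden ratio); (b) |e_{n+1}| ≈ 1.291e-06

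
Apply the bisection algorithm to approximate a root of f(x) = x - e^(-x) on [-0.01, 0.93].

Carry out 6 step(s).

f(x) = x - e^(-x)
Initial interval: [-0.01, 0.93]

Iteration 1:
  c_1 = (-0.010000 + 0.930000)/2 = 0.460000
  f(c_1) = f(0.460000) = -0.171284
  f(a) × f(c) ≥ 0, new interval: [0.460000, 0.930000]
Iteration 2:
  c_2 = (0.460000 + 0.930000)/2 = 0.695000
  f(c_2) = f(0.695000) = 0.195926
  f(a) × f(c) < 0, new interval: [0.460000, 0.695000]
Iteration 3:
  c_3 = (0.460000 + 0.695000)/2 = 0.577500
  f(c_3) = f(0.577500) = 0.016200
  f(a) × f(c) < 0, new interval: [0.460000, 0.577500]
Iteration 4:
  c_4 = (0.460000 + 0.577500)/2 = 0.518750
  f(c_4) = f(0.518750) = -0.076514
  f(a) × f(c) ≥ 0, new interval: [0.518750, 0.577500]
Iteration 5:
  c_5 = (0.518750 + 0.577500)/2 = 0.548125
  f(c_5) = f(0.548125) = -0.029908
  f(a) × f(c) ≥ 0, new interval: [0.548125, 0.577500]
Iteration 6:
  c_6 = (0.548125 + 0.577500)/2 = 0.562812
  f(c_6) = f(0.562812) = -0.006792
  f(a) × f(c) ≥ 0, new interval: [0.562812, 0.577500]

After 6 iteration(s), the approximation is c_6 = 0.562812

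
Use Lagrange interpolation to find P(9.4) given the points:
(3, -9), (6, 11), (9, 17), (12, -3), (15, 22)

Lagrange interpolation formula:
P(x) = Σ yᵢ × Lᵢ(x)
where Lᵢ(x) = Π_{j≠i} (x - xⱼ)/(xᵢ - xⱼ)

L_0(9.4) = (9.4 - 6)/(3 - 6) × (9.4 - 9)/(3 - 9) × (9.4 - 12)/(3 - 12) × (9.4 - 15)/(3 - 15) = 0.010186
L_1(9.4) = (9.4 - 3)/(6 - 3) × (9.4 - 9)/(6 - 9) × (9.4 - 12)/(6 - 12) × (9.4 - 15)/(6 - 15) = -0.076695
L_2(9.4) = (9.4 - 3)/(9 - 3) × (9.4 - 6)/(9 - 6) × (9.4 - 12)/(9 - 12) × (9.4 - 15)/(9 - 15) = 0.977857
L_3(9.4) = (9.4 - 3)/(12 - 3) × (9.4 - 6)/(12 - 6) × (9.4 - 9)/(12 - 9) × (9.4 - 15)/(12 - 15) = 0.100293
L_4(9.4) = (9.4 - 3)/(15 - 3) × (9.4 - 6)/(15 - 6) × (9.4 - 9)/(15 - 9) × (9.4 - 12)/(15 - 12) = -0.011641

P(9.4) = (-9)×L_0(9.4) + 11×L_1(9.4) + 17×L_2(9.4) + (-3)×L_3(9.4) + 22×L_4(9.4)
P(9.4) = 15.131266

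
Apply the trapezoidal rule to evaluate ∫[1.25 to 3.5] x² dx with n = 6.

f(x) = x²
a = 1.25, b = 3.5, n = 6
h = (b - a)/n = 0.375000

Trapezoidal rule: (h/2)[f(x₀) + 2f(x₁) + 2f(x₂) + ... + f(xₙ)]

x_0 = 1.2500, f(x_0) = 1.562500, coefficient = 1
x_1 = 1.6250, f(x_1) = 2.640625, coefficient = 2
x_2 = 2.0000, f(x_2) = 4.000000, coefficient = 2
x_3 = 2.3750, f(x_3) = 5.640625, coefficient = 2
x_4 = 2.7500, f(x_4) = 7.562500, coefficient = 2
x_5 = 3.1250, f(x_5) = 9.765625, coefficient = 2
x_6 = 3.5000, f(x_6) = 12.250000, coefficient = 1

I ≈ (0.375000/2) × 73.031250 = 13.693359
Exact value: 13.640625
Error: 0.052734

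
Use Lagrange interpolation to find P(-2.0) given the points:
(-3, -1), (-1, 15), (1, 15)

Lagrange interpolation formula:
P(x) = Σ yᵢ × Lᵢ(x)
where Lᵢ(x) = Π_{j≠i} (x - xⱼ)/(xᵢ - xⱼ)

L_0(-2.0) = (-2.0 - (-1))/(-3 - (-1)) × (-2.0 - 1)/(-3 - 1) = 0.375000
L_1(-2.0) = (-2.0 - (-3))/(-1 - (-3)) × (-2.0 - 1)/(-1 - 1) = 0.750000
L_2(-2.0) = (-2.0 - (-3))/(1 - (-3)) × (-2.0 - (-1))/(1 - (-1)) = -0.125000

P(-2.0) = (-1)×L_0(-2.0) + 15×L_1(-2.0) + 15×L_2(-2.0)
P(-2.0) = 9.000000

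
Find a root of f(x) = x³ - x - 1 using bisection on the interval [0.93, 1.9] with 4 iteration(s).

f(x) = x³ - x - 1
Initial interval: [0.93, 1.9]

Iteration 1:
  c_1 = (0.930000 + 1.900000)/2 = 1.415000
  f(c_1) = f(1.415000) = 0.418148
  f(a) × f(c) < 0, new interval: [0.930000, 1.415000]
Iteration 2:
  c_2 = (0.930000 + 1.415000)/2 = 1.172500
  f(c_2) = f(1.172500) = -0.560598
  f(a) × f(c) ≥ 0, new interval: [1.172500, 1.415000]
Iteration 3:
  c_3 = (1.172500 + 1.415000)/2 = 1.293750
  f(c_3) = f(1.293750) = -0.128285
  f(a) × f(c) ≥ 0, new interval: [1.293750, 1.415000]
Iteration 4:
  c_4 = (1.293750 + 1.415000)/2 = 1.354375
  f(c_4) = f(1.354375) = 0.129998
  f(a) × f(c) < 0, new interval: [1.293750, 1.354375]

After 4 iteration(s), the approximation is c_4 = 1.354375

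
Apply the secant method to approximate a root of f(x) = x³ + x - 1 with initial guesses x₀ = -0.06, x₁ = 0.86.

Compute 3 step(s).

f(x) = x³ + x - 1
x₀ = -0.06, x₁ = 0.86

Secant formula: x_{n+1} = x_n - f(x_n)(x_n - x_{n-1})/(f(x_n) - f(x_{n-1}))

Iteration 1:
  f(-0.060000) = -1.060216
  f(0.860000) = 0.496056
  x_2 = 0.860000 - 0.496056×(0.860000 - (-0.060000))/(0.496056 - (-1.060216))
       = 0.566753
Iteration 2:
  f(0.860000) = 0.496056
  f(0.566753) = -0.251200
  x_3 = 0.566753 - (-0.251200)×(0.566753 - 0.860000)/(-0.251200 - 0.496056)
       = 0.665332
Iteration 3:
  f(0.566753) = -0.251200
  f(0.665332) = -0.040147
  x_4 = 0.665332 - (-0.040147)×(0.665332 - 0.566753)/(-0.040147 - (-0.251200))
       = 0.684084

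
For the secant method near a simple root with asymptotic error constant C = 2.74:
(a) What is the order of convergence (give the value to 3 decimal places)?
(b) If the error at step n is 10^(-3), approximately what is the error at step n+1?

(a) Secant method has superlinear convergence with order φ = (1+√5)/2 ≈ 1.618.
    This means |e_{n+1}| ≈ C|e_n|^1.618.

(b) With |e_n| = 10^(-3) and C = 2.74:
    |e_{n+1}| ≈ 2.74 × (10^(-3))^1.618 = 2.74 × 10^(-4.85)

(a) ≈ 1.618 (golden ratio); (b) |e_{n+1}| ≈ 3.834e-05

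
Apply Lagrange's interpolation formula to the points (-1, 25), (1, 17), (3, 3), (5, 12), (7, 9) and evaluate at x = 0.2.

Lagrange interpolation formula:
P(x) = Σ yᵢ × Lᵢ(x)
where Lᵢ(x) = Π_{j≠i} (x - xⱼ)/(xᵢ - xⱼ)

L_0(0.2) = (0.2 - 1)/(-1 - 1) × (0.2 - 3)/(-1 - 3) × (0.2 - 5)/(-1 - 5) × (0.2 - 7)/(-1 - 7) = 0.190400
L_1(0.2) = (0.2 - (-1))/(1 - (-1)) × (0.2 - 3)/(1 - 3) × (0.2 - 5)/(1 - 5) × (0.2 - 7)/(1 - 7) = 1.142400
L_2(0.2) = (0.2 - (-1))/(3 - (-1)) × (0.2 - 1)/(3 - 1) × (0.2 - 5)/(3 - 5) × (0.2 - 7)/(3 - 7) = -0.489600
L_3(0.2) = (0.2 - (-1))/(5 - (-1)) × (0.2 - 1)/(5 - 1) × (0.2 - 3)/(5 - 3) × (0.2 - 7)/(5 - 7) = 0.190400
L_4(0.2) = (0.2 - (-1))/(7 - (-1)) × (0.2 - 1)/(7 - 1) × (0.2 - 3)/(7 - 3) × (0.2 - 5)/(7 - 5) = -0.033600

P(0.2) = 25×L_0(0.2) + 17×L_1(0.2) + 3×L_2(0.2) + 12×L_3(0.2) + 9×L_4(0.2)
P(0.2) = 24.694400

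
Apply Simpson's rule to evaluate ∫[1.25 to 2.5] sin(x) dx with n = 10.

f(x) = sin(x)
a = 1.25, b = 2.5, n = 10
h = (b - a)/n = 0.125000

Simpson's rule: (h/3)[f(x₀) + 4f(x₁) + 2f(x₂) + ... + f(xₙ)]

x_0 = 1.2500, f(x_0) = 0.948985, coefficient = 1
x_1 = 1.3750, f(x_1) = 0.980893, coefficient = 4
x_2 = 1.5000, f(x_2) = 0.997495, coefficient = 2
x_3 = 1.6250, f(x_3) = 0.998531, coefficient = 4
x_4 = 1.7500, f(x_4) = 0.983986, coefficient = 2
x_5 = 1.8750, f(x_5) = 0.954086, coefficient = 4
x_6 = 2.0000, f(x_6) = 0.909297, coefficient = 2
x_7 = 2.1250, f(x_7) = 0.850320, coefficient = 4
x_8 = 2.2500, f(x_8) = 0.778073, coefficient = 2
x_9 = 2.3750, f(x_9) = 0.693685, coefficient = 4
x_10 = 2.5000, f(x_10) = 0.598472, coefficient = 1

I ≈ (0.125000/3) × 26.795220 = 1.116467
Exact value: 1.116466
Error: 0.000002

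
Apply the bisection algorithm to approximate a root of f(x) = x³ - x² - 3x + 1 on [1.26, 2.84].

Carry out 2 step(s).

f(x) = x³ - x² - 3x + 1
Initial interval: [1.26, 2.84]

Iteration 1:
  c_1 = (1.260000 + 2.840000)/2 = 2.050000
  f(c_1) = f(2.050000) = -0.737375
  f(a) × f(c) ≥ 0, new interval: [2.050000, 2.840000]
Iteration 2:
  c_2 = (2.050000 + 2.840000)/2 = 2.445000
  f(c_2) = f(2.445000) = 2.303246
  f(a) × f(c) < 0, new interval: [2.050000, 2.445000]

After 2 iteration(s), the approximation is c_2 = 2.445000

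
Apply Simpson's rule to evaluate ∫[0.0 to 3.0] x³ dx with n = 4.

f(x) = x³
a = 0.0, b = 3.0, n = 4
h = (b - a)/n = 0.750000

Simpson's rule: (h/3)[f(x₀) + 4f(x₁) + 2f(x₂) + ... + f(xₙ)]

x_0 = 0.0000, f(x_0) = 0.000000, coefficient = 1
x_1 = 0.7500, f(x_1) = 0.421875, coefficient = 4
x_2 = 1.5000, f(x_2) = 3.375000, coefficient = 2
x_3 = 2.2500, f(x_3) = 11.390625, coefficient = 4
x_4 = 3.0000, f(x_4) = 27.000000, coefficient = 1

I ≈ (0.750000/3) × 81.000000 = 20.250000
Exact value: 20.250000
Error: 0.000000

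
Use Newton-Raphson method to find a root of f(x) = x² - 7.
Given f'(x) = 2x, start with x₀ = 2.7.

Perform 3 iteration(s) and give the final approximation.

f(x) = x² - 7
f'(x) = 2x
x₀ = 2.7

Newton-Raphson formula: x_{n+1} = x_n - f(x_n)/f'(x_n)

Iteration 1:
  f(2.700000) = 0.290000
  f'(2.700000) = 5.400000
  x_1 = 2.700000 - 0.290000/5.400000 = 2.646296
Iteration 2:
  f(2.646296) = 0.002884
  f'(2.646296) = 5.292593
  x_2 = 2.646296 - 0.002884/5.292593 = 2.645751
Iteration 3:
  f(2.645751) = 0.000000
  f'(2.645751) = 5.291503
  x_3 = 2.645751 - 0.000000/5.291503 = 2.645751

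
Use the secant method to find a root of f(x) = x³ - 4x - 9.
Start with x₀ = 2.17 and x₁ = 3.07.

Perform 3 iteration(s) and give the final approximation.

f(x) = x³ - 4x - 9
x₀ = 2.17, x₁ = 3.07

Secant formula: x_{n+1} = x_n - f(x_n)(x_n - x_{n-1})/(f(x_n) - f(x_{n-1}))

Iteration 1:
  f(2.170000) = -7.461687
  f(3.070000) = 7.654443
  x_2 = 3.070000 - 7.654443×(3.070000 - 2.170000)/(7.654443 - (-7.461687))
       = 2.614262
Iteration 2:
  f(3.070000) = 7.654443
  f(2.614262) = -1.590229
  x_3 = 2.614262 - (-1.590229)×(2.614262 - 3.070000)/(-1.590229 - 7.654443)
       = 2.692656
Iteration 3:
  f(2.614262) = -1.590229
  f(2.692656) = -0.247802
  x_4 = 2.692656 - (-0.247802)×(2.692656 - 2.614262)/(-0.247802 - (-1.590229))
       = 2.707127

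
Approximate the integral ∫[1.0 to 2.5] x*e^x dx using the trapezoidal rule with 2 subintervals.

f(x) = x*e^x
a = 1.0, b = 2.5, n = 2
h = (b - a)/n = 0.750000

Trapezoidal rule: (h/2)[f(x₀) + 2f(x₁) + 2f(x₂) + ... + f(xₙ)]

x_0 = 1.0000, f(x_0) = 2.718282, coefficient = 1
x_1 = 1.7500, f(x_1) = 10.070555, coefficient = 2
x_2 = 2.5000, f(x_2) = 30.456235, coefficient = 1

I ≈ (0.750000/2) × 53.315626 = 19.993360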